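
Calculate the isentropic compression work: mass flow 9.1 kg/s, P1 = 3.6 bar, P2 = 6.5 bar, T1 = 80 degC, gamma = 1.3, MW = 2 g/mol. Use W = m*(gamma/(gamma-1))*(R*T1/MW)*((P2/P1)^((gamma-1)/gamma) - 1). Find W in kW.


Isentropic work: W = m*(gamma/(gamma-1))*(R*T1/MW)*((P2/P1)^((gamma-1)/gamma) - 1)
T1 = 80 + 273.15 = 353.15 K
Pressure ratio = 6.5 / 3.6 = 1.80556
Exponent = (1.3 - 1)/1.3 = 0.230769
(P2/P1)^exp - 1 = 1.80556^0.230769 - 1 = 0.146088
W = 9.1 * 1.3 / 0.3 * 8.314 * 353.15 / 2 * 0.146088 = 8457

8457 kW


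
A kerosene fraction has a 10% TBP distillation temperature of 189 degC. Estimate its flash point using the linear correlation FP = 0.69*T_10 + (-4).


FP = 0.69 * 189 + (-4) = 126.41

126.41 degC


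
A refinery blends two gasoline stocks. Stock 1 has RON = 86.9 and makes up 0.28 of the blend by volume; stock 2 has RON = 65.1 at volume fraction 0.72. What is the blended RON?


Linear blending: RON_blend = sum(vi * RONi)
Contribution 1: 0.28 * 86.9 = 24.332
Contribution 2: 0.72 * 65.1 = 46.872
RON_blend = 24.332 + 46.872 = 71.204

71.204


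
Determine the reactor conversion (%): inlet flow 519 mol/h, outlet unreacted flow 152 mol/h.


X = (F_in - F_out) / F_in * 100
Moles reacted = 519 - 152 = 367
X = 367 / 519 * 100
= 0.7071 * 100
= 70.71 %

70.71 %


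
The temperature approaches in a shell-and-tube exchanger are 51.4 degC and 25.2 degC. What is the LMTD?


LMTD = (dT1 - dT2) / ln(dT1/dT2)
= (51.4 - 25.2) / ln(51.4 / 25.2) = 26.2 / 0.712794 = 36.76

36.76 degC


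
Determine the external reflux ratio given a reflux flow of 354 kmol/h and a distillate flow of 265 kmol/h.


Reflux ratio definition: R = L / D (liquid returned / distillate withdrawn)
L = 354 kmol/h, D = 265 kmol/h
R = 354 / 265 = 1.336

1.336


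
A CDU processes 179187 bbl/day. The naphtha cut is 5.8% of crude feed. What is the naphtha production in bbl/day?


Crude throughput = 179187 bbl/day
Fraction yield = 5.8%
yield = throughput * fraction / 100
yield = 179187 * 5.8 / 100 = 10392.846

10392.846 bbl/day


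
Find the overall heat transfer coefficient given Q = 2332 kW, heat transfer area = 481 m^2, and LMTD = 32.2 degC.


From Q = U*A*LMTD, U = Q / (A * LMTD)
U = 2332 / (481 * 32.2) = 2332 / 15488.2 = 0.1506

0.1506 kW/(m^2*K)


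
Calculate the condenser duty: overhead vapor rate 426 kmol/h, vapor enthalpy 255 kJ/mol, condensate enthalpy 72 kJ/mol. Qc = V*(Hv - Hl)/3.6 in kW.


Qc = 426 * (255 - 72) / 3.6 = 426 * 183 / 3.6 = 21660

21660 kW


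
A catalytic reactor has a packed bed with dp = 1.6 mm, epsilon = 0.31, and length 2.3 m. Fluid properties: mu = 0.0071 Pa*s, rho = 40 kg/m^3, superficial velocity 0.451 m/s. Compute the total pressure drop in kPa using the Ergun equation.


dp = 1.6 mm = 0.0016 m
Viscous term = 150*0.0071*0.451*(1-0.31)^2 / (0.0016^2*0.31^3) = 2998470
Inertial term = 1.75*40*0.451^2*(1-0.31) / (0.0016*0.31^3) = 206108
dP/L = 2998470 + 206108 = 3204580 Pa/m
dP = 3204580 * 2.3 / 1000 = 7371 kPa

7371 kPa


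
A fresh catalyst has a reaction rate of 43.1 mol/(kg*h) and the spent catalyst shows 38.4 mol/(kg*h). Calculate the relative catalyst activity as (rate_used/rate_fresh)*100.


Activity (%) = (rate_used / rate_fresh) * 100
rate_used = 38.4, rate_fresh = 43.1
= (38.4 / 43.1) * 100
= 0.8910 * 100 = 89.10

89.10 %


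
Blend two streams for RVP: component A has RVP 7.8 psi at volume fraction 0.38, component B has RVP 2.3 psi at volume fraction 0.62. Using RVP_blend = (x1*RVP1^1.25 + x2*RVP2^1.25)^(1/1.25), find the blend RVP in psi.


Chevron index: RVP_blend = (sum xi*RVPi^1.25)^(1/1.25)
RVP^1.25 terms: 0.38 * 7.8^1.25 + 0.62 * 2.3^1.25 = 6.70949
RVP_blend = 6.70949^(1/1.25) = 4.585

4.585 psi


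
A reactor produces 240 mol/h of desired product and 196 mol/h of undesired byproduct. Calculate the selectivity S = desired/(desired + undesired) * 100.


Selectivity = desired / (desired + undesired) * 100
Total products = 240 + 196 = 436 mol/h
S = 240 / 436 * 100
= 0.5505 * 100
= 55.05 %

55.05 %


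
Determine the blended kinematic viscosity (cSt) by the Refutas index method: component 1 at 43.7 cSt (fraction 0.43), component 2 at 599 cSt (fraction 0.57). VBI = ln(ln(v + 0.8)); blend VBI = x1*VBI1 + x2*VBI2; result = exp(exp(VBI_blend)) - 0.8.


Refutas method: VBN_i = 14.534*ln(ln(visc_i + 0.8)) + 10.975, blended linearly by mass fraction; since VBN is linear in VBI_i = ln(ln(visc_i + 0.8)) and the fractions sum to 1, blend VBI directly: visc = exp(exp(VBI_blend)) - 0.8
VBI_1 = ln(ln(43.7 + 0.8)) = 1.33381
VBI_2 = ln(ln(599 + 0.8)) = 1.85577
VBI_blend = 0.43 * 1.33381 + 0.57 * 1.85577 = 1.63133
visc_blend = exp(exp(1.63133)) - 0.8 = 165.0

165.0 cSt


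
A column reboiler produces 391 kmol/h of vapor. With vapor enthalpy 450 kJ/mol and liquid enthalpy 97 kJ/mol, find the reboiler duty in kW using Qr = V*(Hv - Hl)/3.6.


Qr = 391 * (450 - 97) / 3.6 = 391 * 353 / 3.6 = 38340

38340 kW


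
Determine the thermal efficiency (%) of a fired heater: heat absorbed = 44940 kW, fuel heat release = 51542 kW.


Furnace efficiency = Q_absorbed / Q_fuel * 100
= 44940 / 51542 * 100 = 87.19

87.19 %


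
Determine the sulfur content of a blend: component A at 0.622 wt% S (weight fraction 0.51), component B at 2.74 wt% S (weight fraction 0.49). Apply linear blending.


Linear sulfur blending: S_blend = x1*S1 + x2*S2
Contribution 1: 0.51 * 0.622 = 0.31722 wt%
Contribution 2: 0.49 * 2.74 = 1.3426 wt%
S_blend = 0.31722 + 1.3426 = 1.65982

1.65982 wt%


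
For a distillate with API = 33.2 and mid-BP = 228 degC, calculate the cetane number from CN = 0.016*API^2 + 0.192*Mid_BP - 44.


CN = 0.016 * 33.2^2 + 0.192 * 228 - 44
CN = 17.63584 + 43.776 - 44 = 17.41184

17.41184


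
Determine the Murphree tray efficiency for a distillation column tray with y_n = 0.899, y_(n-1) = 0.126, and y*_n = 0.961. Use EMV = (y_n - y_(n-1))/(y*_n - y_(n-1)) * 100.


Murphree vapor efficiency: EMV = (y_n - y_(n-1)) / (y*_n - y_(n-1)) * 100
EMV = (0.899 - 0.126) / (0.961 - 0.126) * 100 = 0.773 / 0.835 * 100 = 92.57

92.57 %


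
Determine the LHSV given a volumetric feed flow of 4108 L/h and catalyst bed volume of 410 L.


LHSV = volumetric feed rate / catalyst volume
= 4108 L/h / 410 L
= 10.02 h^-1

10.02 h^-1


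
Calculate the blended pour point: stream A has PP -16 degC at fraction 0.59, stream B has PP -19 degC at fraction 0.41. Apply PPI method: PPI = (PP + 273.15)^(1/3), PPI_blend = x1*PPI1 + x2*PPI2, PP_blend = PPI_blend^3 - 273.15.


PPI_1 = (-16 + 273.15)^(1/3) = 6.359098
PPI_2 = (-19 + 273.15)^(1/3) = 6.334272
PPI_blend = 0.59 * 6.359098 + 0.41 * 6.334272 = 6.348919
PP_blend = 6.348919^3 - 273.15 = 255.9171 - 273.15 = -17.23

-17.23 degC


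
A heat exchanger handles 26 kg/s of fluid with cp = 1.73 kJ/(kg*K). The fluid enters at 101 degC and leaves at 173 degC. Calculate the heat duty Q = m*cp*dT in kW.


Q = m_dot * cp * delta_T
delta_T = 173 - 101 = 72 K
Q = 26 * 1.73 * 72
= 44.98 * 72
= 3238.56 kW

3238.56 kW


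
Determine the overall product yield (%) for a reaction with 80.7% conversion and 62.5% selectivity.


Overall yield = conversion (%) * selectivity (%) / 100
Conversion = 80.7%, Selectivity = 62.5%
Y = 80.7 * 62.5 / 100
= 50.4375 %

50.4375 %


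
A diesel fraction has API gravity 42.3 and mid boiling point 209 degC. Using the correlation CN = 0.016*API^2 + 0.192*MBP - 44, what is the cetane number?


CN = 0.016 * 42.3^2 + 0.192 * 209 - 44
CN = 28.62864 + 40.128 - 44 = 24.75664

24.75664


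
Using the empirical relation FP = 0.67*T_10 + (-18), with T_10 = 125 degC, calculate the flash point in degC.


FP = 0.67 * 125 + (-18) = 65.75

65.75 degC


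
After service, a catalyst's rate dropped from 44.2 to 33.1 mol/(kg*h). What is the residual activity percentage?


Activity (%) = (rate_used / rate_fresh) * 100
rate_used = 33.1, rate_fresh = 44.2
= (33.1 / 44.2) * 100
= 0.7489 * 100 = 74.89

74.89 %


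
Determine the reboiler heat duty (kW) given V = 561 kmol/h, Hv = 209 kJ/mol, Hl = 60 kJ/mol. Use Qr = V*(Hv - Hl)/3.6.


Qr = 561 * (209 - 60) / 3.6 = 561 * 149 / 3.6 = 23220

23220 kW


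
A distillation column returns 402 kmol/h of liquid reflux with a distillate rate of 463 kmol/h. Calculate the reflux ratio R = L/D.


Reflux ratio definition: R = L / D (liquid returned / distillate withdrawn)
L = 402 kmol/h, D = 463 kmol/h
R = 402 / 463 = 0.8683

0.8683


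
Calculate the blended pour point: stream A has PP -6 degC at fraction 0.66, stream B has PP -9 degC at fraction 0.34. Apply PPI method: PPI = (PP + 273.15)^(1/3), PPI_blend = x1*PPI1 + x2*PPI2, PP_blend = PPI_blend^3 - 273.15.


PPI_1 = (-6 + 273.15)^(1/3) = 6.440482
PPI_2 = (-9 + 273.15)^(1/3) = 6.416283
PPI_blend = 0.66 * 6.440482 + 0.34 * 6.416283 = 6.432254
PP_blend = 6.432254^3 - 273.15 = 266.1274 - 273.15 = -7.02

-7.02 degC


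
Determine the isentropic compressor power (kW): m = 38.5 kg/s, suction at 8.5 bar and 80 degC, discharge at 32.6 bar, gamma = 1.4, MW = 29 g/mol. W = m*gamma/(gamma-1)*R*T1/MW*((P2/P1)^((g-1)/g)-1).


Isentropic work: W = m*(gamma/(gamma-1))*(R*T1/MW)*((P2/P1)^((gamma-1)/gamma) - 1)
T1 = 80 + 273.15 = 353.15 K
Pressure ratio = 32.6 / 8.5 = 3.83529
Exponent = (1.4 - 1)/1.4 = 0.285714
(P2/P1)^exp - 1 = 3.83529^0.285714 - 1 = 0.468248
W = 38.5 * 1.4 / 0.4 * 8.314 * 353.15 / 29 * 0.468248 = 6388

6388 kW


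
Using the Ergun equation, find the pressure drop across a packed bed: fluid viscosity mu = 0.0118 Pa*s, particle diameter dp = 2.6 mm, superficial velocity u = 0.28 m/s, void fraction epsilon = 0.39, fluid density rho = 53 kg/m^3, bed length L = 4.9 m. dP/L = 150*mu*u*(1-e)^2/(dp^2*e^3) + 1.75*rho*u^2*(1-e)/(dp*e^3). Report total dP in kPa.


dp = 2.6 mm = 0.0026 m
Viscous term = 150*0.0118*0.28*(1-0.39)^2 / (0.0026^2*0.39^3) = 459886
Inertial term = 1.75*53*0.28^2*(1-0.39) / (0.0026*0.39^3) = 28760.2
dP/L = 459886 + 28760.2 = 488646 Pa/m
dP = 488646 * 4.9 / 1000 = 2394 kPa

2394 kPa


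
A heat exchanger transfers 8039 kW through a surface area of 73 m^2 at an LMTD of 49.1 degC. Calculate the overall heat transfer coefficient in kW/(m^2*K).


From Q = U*A*LMTD, U = Q / (A * LMTD)
U = 8039 / (73 * 49.1) = 8039 / 3584.3 = 2.243

2.243 kW/(m^2*K)


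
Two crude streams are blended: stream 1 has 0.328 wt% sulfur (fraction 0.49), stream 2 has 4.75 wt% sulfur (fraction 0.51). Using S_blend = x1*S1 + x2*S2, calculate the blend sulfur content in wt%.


Linear sulfur blending: S_blend = x1*S1 + x2*S2
Contribution 1: 0.49 * 0.328 = 0.16072 wt%
Contribution 2: 0.51 * 4.75 = 2.4225 wt%
S_blend = 0.16072 + 2.4225 = 2.58322

2.58322 wt%


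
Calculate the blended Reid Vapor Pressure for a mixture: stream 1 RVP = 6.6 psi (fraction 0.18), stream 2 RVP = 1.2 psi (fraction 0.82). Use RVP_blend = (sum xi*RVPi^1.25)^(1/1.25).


Chevron index: RVP_blend = (sum xi*RVPi^1.25)^(1/1.25)
RVP^1.25 terms: 0.18 * 6.6^1.25 + 0.82 * 1.2^1.25 = 2.93404
RVP_blend = 2.93404^(1/1.25) = 2.366

2.366 psi


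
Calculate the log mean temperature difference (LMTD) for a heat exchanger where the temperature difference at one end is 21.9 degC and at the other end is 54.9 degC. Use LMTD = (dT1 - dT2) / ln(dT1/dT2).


LMTD = (dT1 - dT2) / ln(dT1/dT2)
= (21.9 - 54.9) / ln(21.9 / 54.9) = -33 / -0.919027 = 35.91

35.91 degC


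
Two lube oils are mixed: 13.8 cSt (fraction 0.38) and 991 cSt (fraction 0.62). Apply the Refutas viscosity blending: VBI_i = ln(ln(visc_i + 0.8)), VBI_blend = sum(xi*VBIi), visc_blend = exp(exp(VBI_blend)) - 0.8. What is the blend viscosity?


Refutas method: VBN_i = 14.534*ln(ln(visc_i + 0.8)) + 10.975, blended linearly by mass fraction; since VBN is linear in VBI_i = ln(ln(visc_i + 0.8)) and the fractions sum to 1, blend VBI directly: visc = exp(exp(VBI_blend)) - 0.8
VBI_1 = ln(ln(13.8 + 0.8)) = 0.986198
VBI_2 = ln(ln(991 + 0.8)) = 1.93145
VBI_blend = 0.38 * 0.986198 + 0.62 * 1.93145 = 1.57225
visc_blend = exp(exp(1.57225)) - 0.8 = 122.9

122.9 cSt


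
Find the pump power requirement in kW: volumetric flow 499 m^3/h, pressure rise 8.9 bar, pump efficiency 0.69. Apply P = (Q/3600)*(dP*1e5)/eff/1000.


Q = 499 / 3600 = 0.138611 m^3/s
P = 0.138611 * (8.9 * 1e5) / 0.69 / 1000 = 178.8

178.8 kW


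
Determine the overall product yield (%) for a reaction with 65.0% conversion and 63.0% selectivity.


Overall yield = conversion (%) * selectivity (%) / 100
Conversion = 65.0%, Selectivity = 63.0%
Y = 65.0 * 63.0 / 100
= 40.95 %

40.95 %


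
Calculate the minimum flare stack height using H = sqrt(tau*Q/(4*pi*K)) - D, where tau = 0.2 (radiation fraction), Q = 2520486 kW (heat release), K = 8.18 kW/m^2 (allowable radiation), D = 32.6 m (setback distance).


tau*Q/(4*pi*K) = 0.2 * 2520486 / (4 * pi * 8.18) = 4904.01
sqrt(4904.01) = 70.0286
H = 70.0286 - 32.6 = 37.43

37.43 m


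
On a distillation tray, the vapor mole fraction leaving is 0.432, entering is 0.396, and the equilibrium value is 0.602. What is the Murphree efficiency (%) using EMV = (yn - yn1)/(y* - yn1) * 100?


Murphree vapor efficiency: EMV = (y_n - y_(n-1)) / (y*_n - y_(n-1)) * 100
EMV = (0.432 - 0.396) / (0.602 - 0.396) * 100 = 0.036 / 0.206 * 100 = 17.48

17.48 %


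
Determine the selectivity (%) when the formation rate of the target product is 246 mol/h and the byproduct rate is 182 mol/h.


Selectivity = desired / (desired + undesired) * 100
Total products = 246 + 182 = 428 mol/h
S = 246 / 428 * 100
= 0.5748 * 100
= 57.48 %

57.48 %


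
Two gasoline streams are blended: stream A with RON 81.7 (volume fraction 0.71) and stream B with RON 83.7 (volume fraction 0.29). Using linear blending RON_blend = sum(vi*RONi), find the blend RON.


Linear blending: RON_blend = sum(vi * RONi)
Contribution 1: 0.71 * 81.7 = 58.007
Contribution 2: 0.29 * 83.7 = 24.273
RON_blend = 58.007 + 24.273 = 82.28

82.28


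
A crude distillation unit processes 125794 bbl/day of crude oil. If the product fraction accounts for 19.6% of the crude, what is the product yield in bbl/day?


Crude throughput = 125794 bbl/day
Fraction yield = 19.6%
yield = throughput * fraction / 100
yield = 125794 * 19.6 / 100 = 24655.624

24655.624 bbl/day


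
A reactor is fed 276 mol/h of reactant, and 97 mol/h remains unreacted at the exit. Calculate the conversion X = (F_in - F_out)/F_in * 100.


X = (F_in - F_out) / F_in * 100
Moles reacted = 276 - 97 = 179
X = 179 / 276 * 100
= 0.6486 * 100
= 64.86 %

64.86 %


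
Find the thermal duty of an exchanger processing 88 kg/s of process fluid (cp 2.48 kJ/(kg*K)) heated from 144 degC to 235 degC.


Q = m_dot * cp * delta_T
delta_T = 235 - 144 = 91 K
Q = 88 * 2.48 * 91
= 218.24 * 91
= 19859.84 kW

19859.84 kW


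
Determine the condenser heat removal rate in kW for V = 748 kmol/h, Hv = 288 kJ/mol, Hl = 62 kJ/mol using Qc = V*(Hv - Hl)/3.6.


Qc = 748 * (288 - 62) / 3.6 = 748 * 226 / 3.6 = 46960

46960 kW


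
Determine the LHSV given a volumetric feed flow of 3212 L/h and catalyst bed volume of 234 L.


LHSV = volumetric feed rate / catalyst volume
= 3212 L/h / 234 L
= 13.73 h^-1

13.73 h^-1


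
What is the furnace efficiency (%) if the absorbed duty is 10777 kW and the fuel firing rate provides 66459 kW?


Furnace efficiency = Q_absorbed / Q_fuel * 100
= 10777 / 66459 * 100 = 16.22

16.22 %


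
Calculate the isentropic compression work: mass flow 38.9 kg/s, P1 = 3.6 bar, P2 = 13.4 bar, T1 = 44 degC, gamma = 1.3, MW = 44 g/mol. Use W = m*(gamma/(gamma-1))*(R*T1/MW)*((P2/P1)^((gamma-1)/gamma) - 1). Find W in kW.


Isentropic work: W = m*(gamma/(gamma-1))*(R*T1/MW)*((P2/P1)^((gamma-1)/gamma) - 1)
T1 = 44 + 273.15 = 317.15 K
Pressure ratio = 13.4 / 3.6 = 3.72222
Exponent = (1.3 - 1)/1.3 = 0.230769
(P2/P1)^exp - 1 = 3.72222^0.230769 - 1 = 0.354327
W = 38.9 * 1.3 / 0.3 * 8.314 * 317.15 / 44 * 0.354327 = 3579

3579 kW


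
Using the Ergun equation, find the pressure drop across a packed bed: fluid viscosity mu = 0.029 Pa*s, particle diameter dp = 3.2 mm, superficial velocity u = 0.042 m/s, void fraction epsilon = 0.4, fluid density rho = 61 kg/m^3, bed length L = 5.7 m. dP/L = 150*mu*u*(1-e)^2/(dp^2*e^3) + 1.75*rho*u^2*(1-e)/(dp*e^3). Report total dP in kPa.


dp = 3.2 mm = 0.0032 m
Viscous term = 150*0.029*0.042*(1-0.4)^2 / (0.0032^2*0.4^3) = 100360
Inertial term = 1.75*61*0.042^2*(1-0.4) / (0.0032*0.4^3) = 551.681
dP/L = 100360 + 551.681 = 100912 Pa/m
dP = 100912 * 5.7 / 1000 = 575.2 kPa

575.2 kPa


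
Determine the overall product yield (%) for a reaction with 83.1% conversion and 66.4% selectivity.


Overall yield = conversion (%) * selectivity (%) / 100
Conversion = 83.1%, Selectivity = 66.4%
Y = 83.1 * 66.4 / 100
= 55.1784 %

55.1784 %


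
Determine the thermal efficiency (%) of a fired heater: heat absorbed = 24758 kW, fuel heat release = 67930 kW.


Furnace efficiency = Q_absorbed / Q_fuel * 100
= 24758 / 67930 * 100 = 36.45

36.45 %


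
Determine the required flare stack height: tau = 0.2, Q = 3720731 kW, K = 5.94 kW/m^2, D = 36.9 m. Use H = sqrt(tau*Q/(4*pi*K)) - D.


tau*Q/(4*pi*K) = 0.2 * 3720731 / (4 * pi * 5.94) = 9969.24
sqrt(9969.24) = 99.8461
H = 99.8461 - 36.9 = 62.95

62.95 m


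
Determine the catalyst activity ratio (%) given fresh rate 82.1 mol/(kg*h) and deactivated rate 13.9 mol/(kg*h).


Activity (%) = (rate_used / rate_fresh) * 100
rate_used = 13.9, rate_fresh = 82.1
= (13.9 / 82.1) * 100
= 0.1693 * 100 = 16.93

16.93 %


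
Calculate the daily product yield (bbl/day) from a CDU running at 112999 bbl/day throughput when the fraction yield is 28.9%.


Crude throughput = 112999 bbl/day
Fraction yield = 28.9%
yield = throughput * fraction / 100
yield = 112999 * 28.9 / 100 = 32656.711

32656.711 bbl/day


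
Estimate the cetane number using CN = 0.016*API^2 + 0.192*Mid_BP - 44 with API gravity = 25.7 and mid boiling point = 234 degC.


CN = 0.016 * 25.7^2 + 0.192 * 234 - 44
CN = 10.56784 + 44.928 - 44 = 11.49584

11.49584


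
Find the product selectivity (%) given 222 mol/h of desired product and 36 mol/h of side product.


Selectivity = desired / (desired + undesired) * 100
Total products = 222 + 36 = 258 mol/h
S = 222 / 258 * 100
= 0.8605 * 100
= 86.05 %

86.05 %


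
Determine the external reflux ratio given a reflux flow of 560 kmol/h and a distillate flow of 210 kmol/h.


Reflux ratio definition: R = L / D (liquid returned / distillate withdrawn)
L = 560 kmol/h, D = 210 kmol/h
R = 560 / 210 = 2.667

2.667


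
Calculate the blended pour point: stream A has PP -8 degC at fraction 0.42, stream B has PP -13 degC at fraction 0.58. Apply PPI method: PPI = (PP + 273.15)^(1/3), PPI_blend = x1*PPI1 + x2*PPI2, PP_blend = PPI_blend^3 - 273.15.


PPI_1 = (-8 + 273.15)^(1/3) = 6.42437
PPI_2 = (-13 + 273.15)^(1/3) = 6.383731
PPI_blend = 0.42 * 6.42437 + 0.58 * 6.383731 = 6.400799
PP_blend = 6.400799^3 - 273.15 = 262.2422 - 273.15 = -10.91

-10.91 degC


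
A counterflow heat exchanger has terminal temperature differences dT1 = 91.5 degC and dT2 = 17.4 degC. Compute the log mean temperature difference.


LMTD = (dT1 - dT2) / ln(dT1/dT2)
= (91.5 - 17.4) / ln(91.5 / 17.4) = 74.1 / 1.65987 = 44.64

44.64 degC


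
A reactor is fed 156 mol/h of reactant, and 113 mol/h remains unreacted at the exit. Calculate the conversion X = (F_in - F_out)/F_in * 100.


X = (F_in - F_out) / F_in * 100
Moles reacted = 156 - 113 = 43
X = 43 / 156 * 100
= 0.2756 * 100
= 27.56 %

27.56 %


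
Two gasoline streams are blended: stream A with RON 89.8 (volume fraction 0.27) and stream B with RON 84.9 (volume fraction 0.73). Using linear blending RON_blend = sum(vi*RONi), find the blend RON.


Linear blending: RON_blend = sum(vi * RONi)
Contribution 1: 0.27 * 89.8 = 24.246
Contribution 2: 0.73 * 84.9 = 61.977
RON_blend = 24.246 + 61.977 = 86.223

86.223


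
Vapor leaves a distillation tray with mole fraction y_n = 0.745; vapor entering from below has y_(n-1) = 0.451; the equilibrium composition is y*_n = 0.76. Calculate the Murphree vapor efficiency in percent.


Murphree vapor efficiency: EMV = (y_n - y_(n-1)) / (y*_n - y_(n-1)) * 100
EMV = (0.745 - 0.451) / (0.76 - 0.451) * 100 = 0.294 / 0.309 * 100 = 95.15

95.15 %


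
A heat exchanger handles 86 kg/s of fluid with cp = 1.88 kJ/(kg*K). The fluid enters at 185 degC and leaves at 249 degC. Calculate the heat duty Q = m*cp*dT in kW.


Q = m_dot * cp * delta_T
delta_T = 249 - 185 = 64 K
Q = 86 * 1.88 * 64
= 161.68 * 64
= 10347.52 kW

10347.52 kW


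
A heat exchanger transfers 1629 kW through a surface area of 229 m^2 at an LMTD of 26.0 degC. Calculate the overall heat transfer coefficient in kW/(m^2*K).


From Q = U*A*LMTD, U = Q / (A * LMTD)
U = 1629 / (229 * 26.0) = 1629 / 5954 = 0.2736

0.2736 kW/(m^2*K)


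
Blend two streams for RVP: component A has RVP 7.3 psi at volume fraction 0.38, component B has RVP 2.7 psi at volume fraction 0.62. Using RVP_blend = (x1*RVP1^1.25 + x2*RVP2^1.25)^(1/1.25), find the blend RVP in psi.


Chevron index: RVP_blend = (sum xi*RVPi^1.25)^(1/1.25)
RVP^1.25 terms: 0.38 * 7.3^1.25 + 0.62 * 2.7^1.25 = 6.70554
RVP_blend = 6.70554^(1/1.25) = 4.583

4.583 psi


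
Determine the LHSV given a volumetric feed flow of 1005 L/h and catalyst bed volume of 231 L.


LHSV = volumetric feed rate / catalyst volume
= 1005 L/h / 231 L
= 4.351 h^-1

4.351 h^-1


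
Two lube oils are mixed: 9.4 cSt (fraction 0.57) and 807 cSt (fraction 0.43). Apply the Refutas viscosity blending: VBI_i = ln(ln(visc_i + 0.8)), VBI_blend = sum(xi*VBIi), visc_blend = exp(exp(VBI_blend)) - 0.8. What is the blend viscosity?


Refutas method: VBN_i = 14.534*ln(ln(visc_i + 0.8)) + 10.975, blended linearly by mass fraction; since VBN is linear in VBI_i = ln(ln(visc_i + 0.8)) and the fractions sum to 1, blend VBI directly: visc = exp(exp(VBI_blend)) - 0.8
VBI_1 = ln(ln(9.4 + 0.8)) = 0.842596
VBI_2 = ln(ln(807 + 0.8)) = 1.90126
VBI_blend = 0.57 * 0.842596 + 0.43 * 1.90126 = 1.29782
visc_blend = exp(exp(1.29782)) - 0.8 = 38.11

38.11 cSt


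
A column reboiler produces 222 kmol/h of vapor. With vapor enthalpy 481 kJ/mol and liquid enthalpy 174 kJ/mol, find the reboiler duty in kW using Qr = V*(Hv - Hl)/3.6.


Qr = 222 * (481 - 174) / 3.6 = 222 * 307 / 3.6 = 18930

18930 kW


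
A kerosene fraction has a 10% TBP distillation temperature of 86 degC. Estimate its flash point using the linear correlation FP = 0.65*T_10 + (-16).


FP = 0.65 * 86 + (-16) = 39.9

39.9 degC


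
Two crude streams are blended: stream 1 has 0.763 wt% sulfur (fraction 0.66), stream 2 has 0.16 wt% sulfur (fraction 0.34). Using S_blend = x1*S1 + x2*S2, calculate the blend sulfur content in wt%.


Linear sulfur blending: S_blend = x1*S1 + x2*S2
Contribution 1: 0.66 * 0.763 = 0.50358 wt%
Contribution 2: 0.34 * 0.16 = 0.0544 wt%
S_blend = 0.50358 + 0.0544 = 0.55798

0.55798 wt%


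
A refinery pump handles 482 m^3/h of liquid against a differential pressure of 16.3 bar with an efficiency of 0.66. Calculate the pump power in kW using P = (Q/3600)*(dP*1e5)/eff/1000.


Q = 482 / 3600 = 0.133889 m^3/s
P = 0.133889 * (16.3 * 1e5) / 0.66 / 1000 = 330.7

330.7 kW


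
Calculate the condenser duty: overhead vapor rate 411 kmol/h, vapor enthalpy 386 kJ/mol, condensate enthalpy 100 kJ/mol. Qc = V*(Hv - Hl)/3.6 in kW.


Qc = 411 * (386 - 100) / 3.6 = 411 * 286 / 3.6 = 32650

32650 kW


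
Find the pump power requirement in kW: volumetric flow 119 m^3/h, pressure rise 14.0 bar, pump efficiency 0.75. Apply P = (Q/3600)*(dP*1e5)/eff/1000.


Q = 119 / 3600 = 0.0330556 m^3/s
P = 0.0330556 * (14.0 * 1e5) / 0.75 / 1000 = 61.70

61.70 kW


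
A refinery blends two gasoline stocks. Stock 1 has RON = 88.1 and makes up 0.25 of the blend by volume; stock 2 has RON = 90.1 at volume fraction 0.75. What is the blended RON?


Linear blending: RON_blend = sum(vi * RONi)
Contribution 1: 0.25 * 88.1 = 22.025
Contribution 2: 0.75 * 90.1 = 67.575
RON_blend = 22.025 + 67.575 = 89.6

89.6


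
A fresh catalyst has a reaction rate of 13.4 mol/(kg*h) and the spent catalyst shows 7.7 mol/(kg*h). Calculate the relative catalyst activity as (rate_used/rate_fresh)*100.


Activity (%) = (rate_used / rate_fresh) * 100
rate_used = 7.7, rate_fresh = 13.4
= (7.7 / 13.4) * 100
= 0.5746 * 100 = 57.46

57.46 %


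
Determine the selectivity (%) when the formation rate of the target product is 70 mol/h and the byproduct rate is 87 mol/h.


Selectivity = desired / (desired + undesired) * 100
Total products = 70 + 87 = 157 mol/h
S = 70 / 157 * 100
= 0.4459 * 100
= 44.59 %

44.59 %


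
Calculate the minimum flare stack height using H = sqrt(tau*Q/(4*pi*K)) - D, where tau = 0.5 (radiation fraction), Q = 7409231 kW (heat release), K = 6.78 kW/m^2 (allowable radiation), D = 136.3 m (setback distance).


tau*Q/(4*pi*K) = 0.5 * 7409231 / (4 * pi * 6.78) = 43481.4
sqrt(43481.4) = 208.522
H = 208.522 - 136.3 = 72.22

72.22 m


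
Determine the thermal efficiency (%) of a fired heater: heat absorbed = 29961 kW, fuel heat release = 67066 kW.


Furnace efficiency = Q_absorbed / Q_fuel * 100
= 29961 / 67066 * 100 = 44.67

44.67 %


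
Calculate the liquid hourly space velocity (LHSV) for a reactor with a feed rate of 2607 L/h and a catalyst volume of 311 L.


LHSV = volumetric feed rate / catalyst volume
= 2607 L/h / 311 L
= 8.383 h^-1

8.383 h^-1


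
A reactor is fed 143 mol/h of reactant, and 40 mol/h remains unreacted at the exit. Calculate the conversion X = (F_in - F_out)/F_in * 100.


X = (F_in - F_out) / F_in * 100
Moles reacted = 143 - 40 = 103
X = 103 / 143 * 100
= 0.7203 * 100
= 72.03 %

72.03 %


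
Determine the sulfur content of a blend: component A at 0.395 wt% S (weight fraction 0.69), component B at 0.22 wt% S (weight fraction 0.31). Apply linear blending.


Linear sulfur blending: S_blend = x1*S1 + x2*S2
Contribution 1: 0.69 * 0.395 = 0.27255 wt%
Contribution 2: 0.31 * 0.22 = 0.0682 wt%
S_blend = 0.27255 + 0.0682 = 0.34075

0.34075 wt%


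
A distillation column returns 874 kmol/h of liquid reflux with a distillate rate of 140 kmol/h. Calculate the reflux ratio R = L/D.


Reflux ratio definition: R = L / D (liquid returned / distillate withdrawn)
L = 874 kmol/h, D = 140 kmol/h
R = 874 / 140 = 6.243

6.243


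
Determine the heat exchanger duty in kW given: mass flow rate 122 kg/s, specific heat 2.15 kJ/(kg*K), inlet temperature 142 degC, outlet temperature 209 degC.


Q = m_dot * cp * delta_T
delta_T = 209 - 142 = 67 K
Q = 122 * 2.15 * 67
= 262.3 * 67
= 17574.1 kW

17574.1 kW


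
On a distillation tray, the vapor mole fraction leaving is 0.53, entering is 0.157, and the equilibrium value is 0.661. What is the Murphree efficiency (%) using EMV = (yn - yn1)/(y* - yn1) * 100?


Murphree vapor efficiency: EMV = (y_n - y_(n-1)) / (y*_n - y_(n-1)) * 100
EMV = (0.53 - 0.157) / (0.661 - 0.157) * 100 = 0.373 / 0.504 * 100 = 74.01

74.01 %


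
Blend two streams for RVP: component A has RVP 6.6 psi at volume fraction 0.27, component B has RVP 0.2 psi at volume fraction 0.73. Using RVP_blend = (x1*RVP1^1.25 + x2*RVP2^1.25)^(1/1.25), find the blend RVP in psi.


Chevron index: RVP_blend = (sum xi*RVPi^1.25)^(1/1.25)
RVP^1.25 terms: 0.27 * 6.6^1.25 + 0.73 * 0.2^1.25 = 2.95387
RVP_blend = 2.95387^(1/1.25) = 2.379

2.379 psi


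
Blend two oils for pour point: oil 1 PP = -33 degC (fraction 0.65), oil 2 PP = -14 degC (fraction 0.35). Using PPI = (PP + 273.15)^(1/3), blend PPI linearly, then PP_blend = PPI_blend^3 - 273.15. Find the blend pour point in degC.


PPI_1 = (-33 + 273.15)^(1/3) = 6.215759
PPI_2 = (-14 + 273.15)^(1/3) = 6.375541
PPI_blend = 0.65 * 6.215759 + 0.35 * 6.375541 = 6.271683
PP_blend = 6.271683^3 - 273.15 = 246.6904 - 273.15 = -26.46

-26.46 degC


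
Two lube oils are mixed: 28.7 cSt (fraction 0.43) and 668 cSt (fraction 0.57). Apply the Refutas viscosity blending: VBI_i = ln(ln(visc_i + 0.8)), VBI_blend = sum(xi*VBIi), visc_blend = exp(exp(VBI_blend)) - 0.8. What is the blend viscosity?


Refutas method: VBN_i = 14.534*ln(ln(visc_i + 0.8)) + 10.975, blended linearly by mass fraction; since VBN is linear in VBI_i = ln(ln(visc_i + 0.8)) and the fractions sum to 1, blend VBI directly: visc = exp(exp(VBI_blend)) - 0.8
VBI_1 = ln(ln(28.7 + 0.8)) = 1.21917
VBI_2 = ln(ln(668 + 0.8)) = 1.87265
VBI_blend = 0.43 * 1.21917 + 0.57 * 1.87265 = 1.59165
visc_blend = exp(exp(1.59165)) - 0.8 = 135.1

135.1 cSt


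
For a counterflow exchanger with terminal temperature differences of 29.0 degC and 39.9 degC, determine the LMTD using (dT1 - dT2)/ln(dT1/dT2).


LMTD = (dT1 - dT2) / ln(dT1/dT2)
= (29.0 - 39.9) / ln(29.0 / 39.9) = -10.9 / -0.31908 = 34.16

34.16 degC


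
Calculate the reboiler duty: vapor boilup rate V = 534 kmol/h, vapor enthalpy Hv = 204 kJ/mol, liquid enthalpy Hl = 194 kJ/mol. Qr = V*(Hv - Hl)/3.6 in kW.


Qr = 534 * (204 - 194) / 3.6 = 534 * 10 / 3.6 = 1483

1483 kW


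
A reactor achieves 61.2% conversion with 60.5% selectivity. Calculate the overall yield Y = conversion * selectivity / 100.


Overall yield = conversion (%) * selectivity (%) / 100
Conversion = 61.2%, Selectivity = 60.5%
Y = 61.2 * 60.5 / 100
= 37.026 %

37.026 %


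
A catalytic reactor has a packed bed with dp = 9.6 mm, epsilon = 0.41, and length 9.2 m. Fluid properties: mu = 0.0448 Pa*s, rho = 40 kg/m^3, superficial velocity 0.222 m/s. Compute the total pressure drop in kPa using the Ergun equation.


dp = 9.6 mm = 0.0096 m
Viscous term = 150*0.0448*0.222*(1-0.41)^2 / (0.0096^2*0.41^3) = 81758.4
Inertial term = 1.75*40*0.222^2*(1-0.41) / (0.0096*0.41^3) = 3076.33
dP/L = 81758.4 + 3076.33 = 84834.7 Pa/m
dP = 84834.7 * 9.2 / 1000 = 780.5 kPa

780.5 kPa


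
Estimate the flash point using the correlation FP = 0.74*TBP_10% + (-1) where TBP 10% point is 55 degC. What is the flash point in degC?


FP = 0.74 * 55 + (-1) = 39.7

39.7 degC


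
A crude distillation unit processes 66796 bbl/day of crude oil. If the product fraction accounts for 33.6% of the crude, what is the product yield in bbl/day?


Crude throughput = 66796 bbl/day
Fraction yield = 33.6%
yield = throughput * fraction / 100
yield = 66796 * 33.6 / 100 = 22443.456

22443.456 bbl/day


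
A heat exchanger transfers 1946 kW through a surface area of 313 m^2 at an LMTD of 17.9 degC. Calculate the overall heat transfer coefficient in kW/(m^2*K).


From Q = U*A*LMTD, U = Q / (A * LMTD)
U = 1946 / (313 * 17.9) = 1946 / 5602.7 = 0.3473

0.3473 kW/(m^2*K)


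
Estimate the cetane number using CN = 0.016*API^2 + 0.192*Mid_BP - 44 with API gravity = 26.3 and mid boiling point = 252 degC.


CN = 0.016 * 26.3^2 + 0.192 * 252 - 44
CN = 11.06704 + 48.384 - 44 = 15.45104

15.45104


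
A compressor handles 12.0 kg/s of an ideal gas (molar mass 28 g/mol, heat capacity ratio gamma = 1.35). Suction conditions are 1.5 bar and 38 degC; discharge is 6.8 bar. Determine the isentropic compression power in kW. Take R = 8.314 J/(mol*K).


Isentropic work: W = m*(gamma/(gamma-1))*(R*T1/MW)*((P2/P1)^((gamma-1)/gamma) - 1)
T1 = 38 + 273.15 = 311.15 K
Pressure ratio = 6.8 / 1.5 = 4.53333
Exponent = (1.35 - 1)/1.35 = 0.259259
(P2/P1)^exp - 1 = 4.53333^0.259259 - 1 = 0.479729
W = 12.0 * 1.35 / 0.35 * 8.314 * 311.15 / 28 * 0.479729 = 2051

2051 kW


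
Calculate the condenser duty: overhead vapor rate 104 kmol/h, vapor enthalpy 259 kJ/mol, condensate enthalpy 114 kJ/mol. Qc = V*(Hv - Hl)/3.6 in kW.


Qc = 104 * (259 - 114) / 3.6 = 104 * 145 / 3.6 = 4189

4189 kW


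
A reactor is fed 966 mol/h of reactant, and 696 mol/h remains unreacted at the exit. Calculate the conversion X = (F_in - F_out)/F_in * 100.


X = (F_in - F_out) / F_in * 100
Moles reacted = 966 - 696 = 270
X = 270 / 966 * 100
= 0.2795 * 100
= 27.95 %

27.95 %


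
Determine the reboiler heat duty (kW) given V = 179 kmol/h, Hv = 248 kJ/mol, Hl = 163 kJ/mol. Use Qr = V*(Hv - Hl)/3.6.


Qr = 179 * (248 - 163) / 3.6 = 179 * 85 / 3.6 = 4226

4226 kW


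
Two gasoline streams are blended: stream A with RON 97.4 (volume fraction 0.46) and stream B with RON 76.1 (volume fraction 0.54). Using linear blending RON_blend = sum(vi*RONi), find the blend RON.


Linear blending: RON_blend = sum(vi * RONi)
Contribution 1: 0.46 * 97.4 = 44.804
Contribution 2: 0.54 * 76.1 = 41.094
RON_blend = 44.804 + 41.094 = 85.898

85.898


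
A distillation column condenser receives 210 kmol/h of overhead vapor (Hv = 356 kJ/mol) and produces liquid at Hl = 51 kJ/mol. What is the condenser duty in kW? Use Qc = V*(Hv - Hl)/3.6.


Qc = 210 * (356 - 51) / 3.6 = 210 * 305 / 3.6 = 17790

17790 kW


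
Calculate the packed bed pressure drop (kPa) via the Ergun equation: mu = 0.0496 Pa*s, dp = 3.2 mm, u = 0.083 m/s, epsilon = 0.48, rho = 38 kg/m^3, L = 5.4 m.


dp = 3.2 mm = 0.0032 m
Viscous term = 150*0.0496*0.083*(1-0.48)^2 / (0.0032^2*0.48^3) = 147446
Inertial term = 1.75*38*0.083^2*(1-0.48) / (0.0032*0.48^3) = 673.143
dP/L = 147446 + 673.143 = 148119 Pa/m
dP = 148119 * 5.4 / 1000 = 799.8 kPa

799.8 kPa


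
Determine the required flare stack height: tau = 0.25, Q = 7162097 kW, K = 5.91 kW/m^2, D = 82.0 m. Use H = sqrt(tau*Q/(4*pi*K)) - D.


tau*Q/(4*pi*K) = 0.25 * 7162097 / (4 * pi * 5.91) = 24109.2
sqrt(24109.2) = 155.271
H = 155.271 - 82.0 = 73.27

73.27 m


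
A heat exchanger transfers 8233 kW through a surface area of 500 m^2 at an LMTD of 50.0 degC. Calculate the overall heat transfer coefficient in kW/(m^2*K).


From Q = U*A*LMTD, U = Q / (A * LMTD)
U = 8233 / (500 * 50.0) = 8233 / 25000 = 0.3293

0.3293 kW/(m^2*K)


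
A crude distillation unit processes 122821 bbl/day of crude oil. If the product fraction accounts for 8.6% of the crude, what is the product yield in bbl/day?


Crude throughput = 122821 bbl/day
Fraction yield = 8.6%
yield = throughput * fraction / 100
yield = 122821 * 8.6 / 100 = 10562.606

10562.606 bbl/day


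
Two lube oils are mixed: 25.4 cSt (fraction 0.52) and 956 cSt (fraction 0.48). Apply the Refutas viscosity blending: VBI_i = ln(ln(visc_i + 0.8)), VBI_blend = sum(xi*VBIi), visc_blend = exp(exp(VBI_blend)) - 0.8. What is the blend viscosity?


Refutas method: VBN_i = 14.534*ln(ln(visc_i + 0.8)) + 10.975, blended linearly by mass fraction; since VBN is linear in VBI_i = ln(ln(visc_i + 0.8)) and the fractions sum to 1, blend VBI directly: visc = exp(exp(VBI_blend)) - 0.8
VBI_1 = ln(ln(25.4 + 0.8)) = 1.18349
VBI_2 = ln(ln(956 + 0.8)) = 1.92623
VBI_blend = 0.52 * 1.18349 + 0.48 * 1.92623 = 1.54001
visc_blend = exp(exp(1.54001)) - 0.8 = 105.3

105.3 cSt


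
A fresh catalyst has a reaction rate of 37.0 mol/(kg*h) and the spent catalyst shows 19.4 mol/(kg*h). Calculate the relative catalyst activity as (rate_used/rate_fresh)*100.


Activity (%) = (rate_used / rate_fresh) * 100
rate_used = 19.4, rate_fresh = 37.0
= (19.4 / 37.0) * 100
= 0.5243 * 100 = 52.43

52.43 %


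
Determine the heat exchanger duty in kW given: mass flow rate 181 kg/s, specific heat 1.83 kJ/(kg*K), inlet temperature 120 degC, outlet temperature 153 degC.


Q = m_dot * cp * delta_T
delta_T = 153 - 120 = 33 K
Q = 181 * 1.83 * 33
= 331.23 * 33
= 10930.59 kW

10930.59 kW


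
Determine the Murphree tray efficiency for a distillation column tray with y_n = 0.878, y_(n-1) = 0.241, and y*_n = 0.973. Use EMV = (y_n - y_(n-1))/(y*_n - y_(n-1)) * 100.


Murphree vapor efficiency: EMV = (y_n - y_(n-1)) / (y*_n - y_(n-1)) * 100
EMV = (0.878 - 0.241) / (0.973 - 0.241) * 100 = 0.637 / 0.732 * 100 = 87.02

87.02 %


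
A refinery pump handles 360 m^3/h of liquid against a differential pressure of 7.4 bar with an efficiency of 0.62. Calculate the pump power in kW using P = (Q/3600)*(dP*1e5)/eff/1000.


Q = 360 / 3600 = 0.1 m^3/s
P = 0.1 * (7.4 * 1e5) / 0.62 / 1000 = 119.4

119.4 kW


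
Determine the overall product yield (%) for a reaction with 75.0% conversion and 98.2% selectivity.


Overall yield = conversion (%) * selectivity (%) / 100
Conversion = 75.0%, Selectivity = 98.2%
Y = 75.0 * 98.2 / 100
= 73.65 %

73.65 %


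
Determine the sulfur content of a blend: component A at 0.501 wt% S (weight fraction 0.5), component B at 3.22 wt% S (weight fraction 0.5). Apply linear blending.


Linear sulfur blending: S_blend = x1*S1 + x2*S2
Contribution 1: 0.5 * 0.501 = 0.2505 wt%
Contribution 2: 0.5 * 3.22 = 1.61 wt%
S_blend = 0.2505 + 1.61 = 1.8605

1.8605 wt%


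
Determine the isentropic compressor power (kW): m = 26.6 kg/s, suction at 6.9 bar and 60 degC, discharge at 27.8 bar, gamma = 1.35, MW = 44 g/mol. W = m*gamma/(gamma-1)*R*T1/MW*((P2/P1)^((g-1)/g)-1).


Isentropic work: W = m*(gamma/(gamma-1))*(R*T1/MW)*((P2/P1)^((gamma-1)/gamma) - 1)
T1 = 60 + 273.15 = 333.15 K
Pressure ratio = 27.8 / 6.9 = 4.02899
Exponent = (1.35 - 1)/1.35 = 0.259259
(P2/P1)^exp - 1 = 4.02899^0.259259 - 1 = 0.435167
W = 26.6 * 1.35 / 0.35 * 8.314 * 333.15 / 44 * 0.435167 = 2811

2811 kW


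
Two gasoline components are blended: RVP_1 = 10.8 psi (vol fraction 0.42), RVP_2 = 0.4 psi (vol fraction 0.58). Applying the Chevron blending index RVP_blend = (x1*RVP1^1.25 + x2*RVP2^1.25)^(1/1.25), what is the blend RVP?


Chevron index: RVP_blend = (sum xi*RVPi^1.25)^(1/1.25)
RVP^1.25 terms: 0.42 * 10.8^1.25 + 0.58 * 0.4^1.25 = 8.40748
RVP_blend = 8.40748^(1/1.25) = 5.492

5.492 psi


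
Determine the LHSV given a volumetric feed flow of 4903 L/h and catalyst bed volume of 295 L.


LHSV = volumetric feed rate / catalyst volume
= 4903 L/h / 295 L
= 16.62 h^-1

16.62 h^-1


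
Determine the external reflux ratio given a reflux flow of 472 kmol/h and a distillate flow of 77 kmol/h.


Reflux ratio definition: R = L / D (liquid returned / distillate withdrawn)
L = 472 kmol/h, D = 77 kmol/h
R = 472 / 77 = 6.130

6.130


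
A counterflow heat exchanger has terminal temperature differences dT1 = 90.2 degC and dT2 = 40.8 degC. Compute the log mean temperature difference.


LMTD = (dT1 - dT2) / ln(dT1/dT2)
= (90.2 - 40.8) / ln(90.2 / 40.8) = 49.4 / 0.793347 = 62.27

62.27 degC


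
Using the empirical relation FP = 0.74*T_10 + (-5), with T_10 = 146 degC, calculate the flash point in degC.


FP = 0.74 * 146 + (-5) = 103.04

103.04 degC


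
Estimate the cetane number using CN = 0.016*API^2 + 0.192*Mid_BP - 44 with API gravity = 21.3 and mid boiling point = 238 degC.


CN = 0.016 * 21.3^2 + 0.192 * 238 - 44
CN = 7.25904 + 45.696 - 44 = 8.95504

8.95504


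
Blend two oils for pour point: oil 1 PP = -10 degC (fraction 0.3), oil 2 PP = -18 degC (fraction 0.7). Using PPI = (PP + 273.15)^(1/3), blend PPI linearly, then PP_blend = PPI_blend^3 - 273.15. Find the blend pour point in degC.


PPI_1 = (-10 + 273.15)^(1/3) = 6.408176
PPI_2 = (-18 + 273.15)^(1/3) = 6.342569
PPI_blend = 0.3 * 6.408176 + 0.7 * 6.342569 = 6.362251
PP_blend = 6.362251^3 - 273.15 = 257.5327 - 273.15 = -15.62

-15.62 degC


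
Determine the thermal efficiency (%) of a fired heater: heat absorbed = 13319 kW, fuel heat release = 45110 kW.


Furnace efficiency = Q_absorbed / Q_fuel * 100
= 13319 / 45110 * 100 = 29.53

29.53 %


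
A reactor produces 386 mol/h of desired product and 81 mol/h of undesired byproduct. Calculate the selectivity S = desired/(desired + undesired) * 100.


Selectivity = desired / (desired + undesired) * 100
Total products = 386 + 81 = 467 mol/h
S = 386 / 467 * 100
= 0.8266 * 100
= 82.66 %

82.66 %


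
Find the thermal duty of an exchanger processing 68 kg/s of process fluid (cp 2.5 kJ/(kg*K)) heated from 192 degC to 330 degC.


Q = m_dot * cp * delta_T
delta_T = 330 - 192 = 138 K
Q = 68 * 2.5 * 138
= 170 * 138
= 23460 kW

23460 kW


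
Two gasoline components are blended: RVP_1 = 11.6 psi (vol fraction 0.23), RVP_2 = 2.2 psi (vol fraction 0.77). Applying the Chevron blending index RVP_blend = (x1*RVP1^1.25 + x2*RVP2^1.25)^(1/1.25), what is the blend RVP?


Chevron index: RVP_blend = (sum xi*RVPi^1.25)^(1/1.25)
RVP^1.25 terms: 0.23 * 11.6^1.25 + 0.77 * 2.2^1.25 = 6.98689
RVP_blend = 6.98689^(1/1.25) = 4.736

4.736 psi
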